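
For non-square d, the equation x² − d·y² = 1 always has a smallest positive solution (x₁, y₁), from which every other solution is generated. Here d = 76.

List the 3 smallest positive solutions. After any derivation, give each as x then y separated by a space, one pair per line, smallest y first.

d=76: √d = [8; 1,2,1,1,5,4,5,1,1,2,1,16] (ℓ=12, even), read p_11/q_11
a_0=8:  p_0=8·1+0=8,  q_0=8·0+1=1
a_1=1:  p_1=1·8+1=9,  q_1=1·1+0=1
a_2=2:  p_2=2·9+8=26,  q_2=2·1+1=3
a_3=1:  p_3=1·26+9=35,  q_3=1·3+1=4
…
a_5=5:  p_5=5·61+35=340,  q_5=5·7+4=39
a_6=4:  p_6=4·340+61=1421,  q_6=4·39+7=163
a_7=5:  p_7=5·1421+340=7445,  q_7=5·163+39=854
…
a_9=1:  p_9=1·8866+7445=16311,  q_9=1·1017+854=1871
a_10=2:  p_10=2·16311+8866=41488,  q_10=2·1871+1017=4759
a_11=1:  p_11=1·41488+16311=57799,  q_11=1·4759+1871=6630
→ (57799, 6630).  Check: 57799²=3340724401, 76·6630²=3340724400, difference 1.
k=2:  x_2 = 57799·57799+76·6630·6630 = 6681448801,  y_2 = 57799·6630+6630·57799 = 766414740
k=3:  x_3 = 57799·6681448801+76·6630·766414740 = 772362118440199,  y_3 = 57799·766414740+6630·6681448801 = 88596011107890

57799 6630
6681448801 766414740
772362118440199 88596011107890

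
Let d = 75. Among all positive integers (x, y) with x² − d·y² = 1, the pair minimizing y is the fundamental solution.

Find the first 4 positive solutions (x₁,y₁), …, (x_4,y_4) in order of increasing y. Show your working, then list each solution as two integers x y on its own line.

√75 = [8; 1,1,1,16, …], period ℓ=4 (even) → k=3
step 0: (8, 1)  from 8·(1,0) + (0,1)
step 1: (9, 1)  from 1·(8,1) + (1,0)
step 2: (17, 2)  from 1·(9,1) + (8,1)
step 3: (26, 3)  from 1·(17,2) + (9,1)
(x₁, y₁) = (26, 3);  26² − 75·3² = 1 ✓
(26+3√75)^2 = 1351 + 156√75
(26+3√75)^3 = 70226 + 8109√75
(26+3√75)^4 = 3650401 + 421512√75

26 3
1351 156
70226 8109
3650401 421512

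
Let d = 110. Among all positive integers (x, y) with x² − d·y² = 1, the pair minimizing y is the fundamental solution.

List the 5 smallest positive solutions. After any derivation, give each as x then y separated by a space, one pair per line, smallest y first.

21 2
881 84
36981 3526
1552321 148008
65160501 6212810

√110 → a₀=10, period (2,20); ℓ=2 even so k=1
i=0: a=10 ⇒ p=10, q=1
i=1: a=2 ⇒ p=21, q=2
fundamental: x₁=21, y₁=2  (since 441 − 110·4 = 1)
(21+2√110)^2 = 881 + 84√110
(21+2√110)^3 = 36981 + 3526√110
(21+2√110)^4 = 1552321 + 148008√110
(21+2√110)^5 = 65160501 + 6212810√110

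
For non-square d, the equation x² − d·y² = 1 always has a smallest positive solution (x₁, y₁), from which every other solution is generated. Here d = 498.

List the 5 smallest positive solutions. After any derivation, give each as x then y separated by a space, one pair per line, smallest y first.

d=498: √d = [22; 3,6,22,6,3,44] (ℓ=6, even), read p_5/q_5
k=0  a_k=22  p_k/q_k = 22/1
k=1  a_k=3  p_k/q_k = 67/3
k=2  a_k=6  p_k/q_k = 424/19
k=3  a_k=22  p_k/q_k = 9395/421
k=4  a_k=6  p_k/q_k = 56794/2545
k=5  a_k=3  p_k/q_k = 179777/8056
fundamental: x₁=179777, y₁=8056  (since 32319769729 − 498·64899136 = 1)
(x_2, y_2) = (179777·179777 + 498·8056·8056, 179777·8056 + 8056·179777) = (64639539457, 2896567024)
(x_3, y_3) = (179777·64639539457 + 498·8056·2896567024, 179777·2896567024 + 8056·64639539457) = (23241404969742401, 1041472259739240)
(x_4, y_4) = (179777·23241404969742401 + 498·8056·1041472259739240, 179777·1041472259739240 + 8056·23241404969742401) = (8356540122426119709697, 374465516875386131936)
(x_5, y_5) = (179777·8356540122426119709697 + 498·8056·374465516875386131936, 179777·374465516875386131936 + 8056·8356540122426119709697) = (3004627427155559641130652737, 134640574453571113022377304)

179777 8056
64639539457 2896567024
23241404969742401 1041472259739240
8356540122426119709697 374465516875386131936
3004627427155559641130652737 134640574453571113022377304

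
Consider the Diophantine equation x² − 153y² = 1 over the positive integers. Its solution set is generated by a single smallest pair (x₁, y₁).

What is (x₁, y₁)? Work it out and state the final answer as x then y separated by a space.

√153 → a₀=12, period (2,1,2,2,2,1,2,24); ℓ=8 even so k=7
step 0: (12, 1)  from 12·(1,0) + (0,1)
…
step 2: (37, 3)  from 1·(25,2) + (12,1)
step 3: (99, 8)  from 2·(37,3) + (25,2)
step 4: (235, 19)  from 2·(99,8) + (37,3)
…
step 6: (804, 65)  from 1·(569,46) + (235,19)
step 7: (2177, 176)  from 2·(804,65) + (569,46)
fundamental: x₁=2177, y₁=176  (since 4739329 − 153·30976 = 1)

2177 176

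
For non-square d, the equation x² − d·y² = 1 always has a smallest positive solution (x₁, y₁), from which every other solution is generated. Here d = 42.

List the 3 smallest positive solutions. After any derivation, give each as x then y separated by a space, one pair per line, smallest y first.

√42 → a₀=6, period (2,12); ℓ=2 even so k=1
i=0: a=6 ⇒ p=6, q=1
i=1: a=2 ⇒ p=13, q=2
(x₁, y₁) = (13, 2);  13² − 42·2² = 1 ✓
n=2: (13,2)∘(13,2) = (13·13+42·2·2, 13·2+2·13) = (337,52)
n=3: (337,52)∘(13,2) = (13·337+42·2·52, 13·52+2·337) = (8749,1350)

13 2
337 52
8749 1350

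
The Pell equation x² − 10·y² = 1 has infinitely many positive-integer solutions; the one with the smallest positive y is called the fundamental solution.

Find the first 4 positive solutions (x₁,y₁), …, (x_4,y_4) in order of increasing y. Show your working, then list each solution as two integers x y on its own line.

√10 → a₀=3, period (6); ℓ=1 odd so k=1
i=0: a=3 ⇒ p=3, q=1
i=1: a=6 ⇒ p=19, q=6
(x₁, y₁) = (19, 6);  19² − 10·6² = 1 ✓
(19+6√10)^2 = 721 + 228√10
(19+6√10)^3 = 27379 + 8658√10
(19+6√10)^4 = 1039681 + 328776√10

19 6
721 228
27379 8658
1039681 328776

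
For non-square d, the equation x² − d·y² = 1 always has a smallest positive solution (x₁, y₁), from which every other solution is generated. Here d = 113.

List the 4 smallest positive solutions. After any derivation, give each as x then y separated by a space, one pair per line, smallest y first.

d=113: √d = [10; 1,1,1,2,2,1,1,1,20] (ℓ=9, odd), read p_17/q_17
i=0: a=10 ⇒ p=10, q=1
i=1: a=1 ⇒ p=11, q=1
i=2: a=1 ⇒ p=21, q=2
i=3: a=1 ⇒ p=32, q=3
i=4: a=2 ⇒ p=85, q=8
i=5: a=2 ⇒ p=202, q=19
…
i=7: a=1 ⇒ p=489, q=46
i=8: a=1 ⇒ p=776, q=73
i=9: a=20 ⇒ p=16009, q=1506
…
i=11: a=1 ⇒ p=32794, q=3085
i=12: a=1 ⇒ p=49579, q=4664
i=13: a=2 ⇒ p=131952, q=12413
i=14: a=2 ⇒ p=313483, q=29490
…
i=16: a=1 ⇒ p=758918, q=71393
i=17: a=1 ⇒ p=1204353, q=113296
(x₁, y₁) = (1204353, 113296);  1204353² − 113·113296² = 1 ✓
n=2: (1204353,113296)∘(1204353,113296) = (1204353·1204353+113·113296·113296, 1204353·113296+113296·1204353) = (2900932297217,272896754976)
n=3: (2900932297217,272896754976)∘(1204353,113296) = (1204353·2900932297217+113·113296·272896754976, 1204353·272896754976+113296·2900932297217) = (6987493029899166849,657328051091107760)
n=4: (6987493029899166849,657328051091107760)∘(1204353,113296) = (1204353·6987493029899166849+113·113296·657328051091107760, 1204353·657328051091107760+113296·6987493029899166849) = (16830816386073401651890177,1583310020631184911403584)

1204353 113296
2900932297217 272896754976
6987493029899166849 657328051091107760
16830816386073401651890177 1583310020631184911403584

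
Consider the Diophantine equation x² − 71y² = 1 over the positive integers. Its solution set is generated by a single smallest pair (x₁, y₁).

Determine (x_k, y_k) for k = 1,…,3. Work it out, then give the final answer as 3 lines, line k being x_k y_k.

3480 413
24220799 2874480
168576757560 20006380387

√71 = [8; 2,2,1,7,1,2,2,16, …], period ℓ=8 (even) → k=7
k=0  a_k=8  p_k/q_k = 8/1
k=1  a_k=2  p_k/q_k = 17/2
k=2  a_k=2  p_k/q_k = 42/5
k=3  a_k=1  p_k/q_k = 59/7
k=4  a_k=7  p_k/q_k = 455/54
k=5  a_k=1  p_k/q_k = 514/61
k=6  a_k=2  p_k/q_k = 1483/176
k=7  a_k=2  p_k/q_k = 3480/413
→ (3480, 413).  Check: 3480²=12110400, 71·413²=12110399, difference 1.
(x_2, y_2) = (3480·3480 + 71·413·413, 3480·413 + 413·3480) = (24220799, 2874480)
(x_3, y_3) = (3480·24220799 + 71·413·2874480, 3480·2874480 + 413·24220799) = (168576757560, 20006380387)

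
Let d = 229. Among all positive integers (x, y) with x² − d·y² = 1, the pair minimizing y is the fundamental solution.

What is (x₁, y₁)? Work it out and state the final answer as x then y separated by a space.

5848201 386460

√229 = [15; 7,1,1,7,30, …], period ℓ=5 (odd) → k=9
i=0: a=15 ⇒ p=15, q=1
…
i=2: a=1 ⇒ p=121, q=8
…
i=5: a=30 ⇒ p=51527, q=3405
i=6: a=7 ⇒ p=362399, q=23948
i=7: a=1 ⇒ p=413926, q=27353
i=8: a=1 ⇒ p=776325, q=51301
i=9: a=7 ⇒ p=5848201, q=386460
(x₁, y₁) = (5848201, 386460);  5848201² − 229·386460² = 1 ✓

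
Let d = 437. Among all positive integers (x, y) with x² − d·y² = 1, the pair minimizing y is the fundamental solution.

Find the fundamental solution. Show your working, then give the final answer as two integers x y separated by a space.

√437 → a₀=20, period (1,9,2,9,1,40); ℓ=6 even so k=5
step 0: (20, 1)  from 20·(1,0) + (0,1)
…
step 3: (439, 21)  from 2·(209,10) + (21,1)
step 4: (4160, 199)  from 9·(439,21) + (209,10)
step 5: (4599, 220)  from 1·(4160,199) + (439,21)
(x₁, y₁) = (4599, 220);  4599² − 437·220² = 1 ✓

4599 220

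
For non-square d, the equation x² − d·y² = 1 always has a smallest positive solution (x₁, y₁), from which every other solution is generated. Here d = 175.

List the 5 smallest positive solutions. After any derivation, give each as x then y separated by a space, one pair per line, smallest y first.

2024 153
8193151 619344
33165873224 2507104359
134255446617601 10148757825888
543466014742175624 41082169172090265

d=175: √d = [13; 4,2,1,2,4,26] (ℓ=6, even), read p_5/q_5
a_0=13:  p_0=13·1+0=13,  q_0=13·0+1=1
…
a_3=1:  p_3=1·119+53=172,  q_3=1·9+4=13
a_4=2:  p_4=2·172+119=463,  q_4=2·13+9=35
a_5=4:  p_5=4·463+172=2024,  q_5=4·35+13=153
(x₁, y₁) = (2024, 153);  2024² − 175·153² = 1 ✓
(x_2, y_2) = (2024·2024 + 175·153·153, 2024·153 + 153·2024) = (8193151, 619344)
(x_3, y_3) = (2024·8193151 + 175·153·619344, 2024·619344 + 153·8193151) = (33165873224, 2507104359)
(x_4, y_4) = (2024·33165873224 + 175·153·2507104359, 2024·2507104359 + 153·33165873224) = (134255446617601, 10148757825888)
(x_5, y_5) = (2024·134255446617601 + 175·153·10148757825888, 2024·10148757825888 + 153·134255446617601) = (543466014742175624, 41082169172090265)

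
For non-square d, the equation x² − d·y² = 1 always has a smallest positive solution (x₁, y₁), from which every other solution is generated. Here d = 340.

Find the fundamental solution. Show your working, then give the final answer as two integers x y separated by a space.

285769 15498

[18; 2,3,1,1,1,…,3,2,36] for √340; ℓ=14 ⇒ convergent index 13
step 0: (18, 1)  from 18·(1,0) + (0,1)
step 1: (37, 2)  from 2·(18,1) + (1,0)
step 2: (129, 7)  from 3·(37,2) + (18,1)
step 3: (166, 9)  from 1·(129,7) + (37,2)
step 4: (295, 16)  from 1·(166,9) + (129,7)
step 5: (461, 25)  from 1·(295,16) + (166,9)
…
step 7: (6509, 353)  from 8·(756,41) + (461,25)
step 8: (7265, 394)  from 1·(6509,353) + (756,41)
step 9: (13774, 747)  from 1·(7265,394) + (6509,353)
step 10: (21039, 1141)  from 1·(13774,747) + (7265,394)
step 11: (34813, 1888)  from 1·(21039,1141) + (13774,747)
step 12: (125478, 6805)  from 3·(34813,1888) + (21039,1141)
step 13: (285769, 15498)  from 2·(125478,6805) + (34813,1888)
→ (285769, 15498).  Check: 285769²=81663921361, 340·15498²=81663921360, difference 1.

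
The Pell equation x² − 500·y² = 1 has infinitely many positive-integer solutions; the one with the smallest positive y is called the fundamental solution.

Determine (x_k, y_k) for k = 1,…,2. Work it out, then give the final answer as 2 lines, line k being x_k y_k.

930249 41602
1730726404001 77400437796

[22; 2,1,3,2,1,…,1,2,44] for √500; ℓ=14 ⇒ convergent index 13
step 0: (22, 1)  from 22·(1,0) + (0,1)
step 1: (45, 2)  from 2·(22,1) + (1,0)
…
step 4: (559, 25)  from 2·(246,11) + (67,3)
…
step 6: (1364, 61)  from 1·(805,36) + (559,25)
step 7: (14445, 646)  from 10·(1364,61) + (805,36)
step 8: (15809, 707)  from 1·(14445,646) + (1364,61)
…
step 10: (76317, 3413)  from 2·(30254,1353) + (15809,707)
step 11: (259205, 11592)  from 3·(76317,3413) + (30254,1353)
step 12: (335522, 15005)  from 1·(259205,11592) + (76317,3413)
step 13: (930249, 41602)  from 2·(335522,15005) + (259205,11592)
(x₁, y₁) = (930249, 41602);  930249² − 500·41602² = 1 ✓
(930249+41602√500)^2 = 1730726404001 + 77400437796√500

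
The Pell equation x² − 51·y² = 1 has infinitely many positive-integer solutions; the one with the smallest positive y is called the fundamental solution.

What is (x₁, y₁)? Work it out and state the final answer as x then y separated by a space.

√51 → a₀=7, period (7,14); ℓ=2 even so k=1
step 0: (7, 1)  from 7·(1,0) + (0,1)
step 1: (50, 7)  from 7·(7,1) + (1,0)
(x₁, y₁) = (50, 7);  50² − 51·7² = 1 ✓

50 7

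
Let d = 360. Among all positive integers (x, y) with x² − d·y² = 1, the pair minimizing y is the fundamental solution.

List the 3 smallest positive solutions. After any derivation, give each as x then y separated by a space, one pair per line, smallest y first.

19 1
721 38
27379 1443

√360 = [18; 1,36, …], period ℓ=2 (even) → k=1
a_0=18:  p_0=18·1+0=18,  q_0=18·0+1=1
a_1=1:  p_1=1·18+1=19,  q_1=1·1+0=1
(x₁, y₁) = (19, 1);  19² − 360·1² = 1 ✓
(19+1√360)^2 = 721 + 38√360
(19+1√360)^3 = 27379 + 1443√360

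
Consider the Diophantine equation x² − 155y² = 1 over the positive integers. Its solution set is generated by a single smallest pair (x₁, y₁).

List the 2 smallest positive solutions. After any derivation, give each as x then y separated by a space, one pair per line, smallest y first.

249 20
124001 9960

d=155: √d = [12; 2,4,2,24] (ℓ=4, even), read p_3/q_3
step 0: (12, 1)  from 12·(1,0) + (0,1)
step 1: (25, 2)  from 2·(12,1) + (1,0)
step 2: (112, 9)  from 4·(25,2) + (12,1)
step 3: (249, 20)  from 2·(112,9) + (25,2)
→ (249, 20).  Check: 249²=62001, 155·20²=62000, difference 1.
(x_2, y_2) = (249·249 + 155·20·20, 249·20 + 20·249) = (124001, 9960)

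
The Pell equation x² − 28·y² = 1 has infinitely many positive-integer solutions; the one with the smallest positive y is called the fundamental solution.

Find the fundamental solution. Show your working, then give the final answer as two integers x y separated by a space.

127 24

[5; 3,2,3,10] for √28; ℓ=4 ⇒ convergent index 3
a_0=5:  p_0=5·1+0=5,  q_0=5·0+1=1
a_1=3:  p_1=3·5+1=16,  q_1=3·1+0=3
a_2=2:  p_2=2·16+5=37,  q_2=2·3+1=7
a_3=3:  p_3=3·37+16=127,  q_3=3·7+3=24
fundamental: x₁=127, y₁=24  (since 16129 − 28·576 = 1)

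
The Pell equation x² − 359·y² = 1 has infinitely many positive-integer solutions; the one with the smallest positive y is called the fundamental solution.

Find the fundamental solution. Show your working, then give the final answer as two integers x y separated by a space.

√359 = [18; 1,17,1,36, …], period ℓ=4 (even) → k=3
a_0=18:  p_0=18·1+0=18,  q_0=18·0+1=1
a_1=1:  p_1=1·18+1=19,  q_1=1·1+0=1
a_2=17:  p_2=17·19+18=341,  q_2=17·1+1=18
a_3=1:  p_3=1·341+19=360,  q_3=1·18+1=19
(x₁, y₁) = (360, 19);  360² − 359·19² = 1 ✓

360 19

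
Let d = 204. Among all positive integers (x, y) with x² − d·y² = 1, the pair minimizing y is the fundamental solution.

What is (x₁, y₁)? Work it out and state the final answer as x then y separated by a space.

d=204: √d = [14; 3,1,1,6,1,1,3,28] (ℓ=8, even), read p_7/q_7
k=0  a_k=14  p_k/q_k = 14/1
k=1  a_k=3  p_k/q_k = 43/3
k=2  a_k=1  p_k/q_k = 57/4
k=3  a_k=1  p_k/q_k = 100/7
k=4  a_k=6  p_k/q_k = 657/46
k=5  a_k=1  p_k/q_k = 757/53
k=6  a_k=1  p_k/q_k = 1414/99
k=7  a_k=3  p_k/q_k = 4999/350
→ (4999, 350).  Check: 4999²=24990001, 204·350²=24990000, difference 1.

4999 350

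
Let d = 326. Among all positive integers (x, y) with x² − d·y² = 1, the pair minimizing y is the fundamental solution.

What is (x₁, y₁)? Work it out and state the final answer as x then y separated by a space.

325 18

d=326: √d = [18; 18,36] (ℓ=2, even), read p_1/q_1
i=0: a=18 ⇒ p=18, q=1
i=1: a=18 ⇒ p=325, q=18
(x₁, y₁) = (325, 18);  325² − 326·18² = 1 ✓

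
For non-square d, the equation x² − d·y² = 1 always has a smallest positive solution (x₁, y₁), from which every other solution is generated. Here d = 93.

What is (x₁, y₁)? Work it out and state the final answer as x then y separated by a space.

√93 → a₀=9, period (1,1,1,4,6,4,1,1,1,18); ℓ=10 even so k=9
k=0  a_k=9  p_k/q_k = 9/1
k=1  a_k=1  p_k/q_k = 10/1
…
k=6  a_k=4  p_k/q_k = 3491/362
k=7  a_k=1  p_k/q_k = 4330/449
k=8  a_k=1  p_k/q_k = 7821/811
k=9  a_k=1  p_k/q_k = 12151/1260
fundamental: x₁=12151, y₁=1260  (since 147646801 − 93·1587600 = 1)

12151 1260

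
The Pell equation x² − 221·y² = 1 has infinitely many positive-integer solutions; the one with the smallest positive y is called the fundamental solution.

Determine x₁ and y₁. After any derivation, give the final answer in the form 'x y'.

1665 112

√221 = [14; 1,6,2,6,1,28, …], period ℓ=6 (even) → k=5
step 0: (14, 1)  from 14·(1,0) + (0,1)
…
step 2: (104, 7)  from 6·(15,1) + (14,1)
step 3: (223, 15)  from 2·(104,7) + (15,1)
step 4: (1442, 97)  from 6·(223,15) + (104,7)
step 5: (1665, 112)  from 1·(1442,97) + (223,15)
→ (1665, 112).  Check: 1665²=2772225, 221·112²=2772224, difference 1.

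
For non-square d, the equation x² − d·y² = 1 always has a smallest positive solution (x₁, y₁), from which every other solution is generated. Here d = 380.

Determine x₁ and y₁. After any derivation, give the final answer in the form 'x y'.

39 2

√380 → a₀=19, period (2,38); ℓ=2 even so k=1
a_0=19:  p_0=19·1+0=19,  q_0=19·0+1=1
a_1=2:  p_1=2·19+1=39,  q_1=2·1+0=2
(x₁, y₁) = (39, 2);  39² − 380·2² = 1 ✓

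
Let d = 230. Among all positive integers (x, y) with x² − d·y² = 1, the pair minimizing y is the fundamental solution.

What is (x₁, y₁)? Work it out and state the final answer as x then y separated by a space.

√230 = [15; 6,30, …], period ℓ=2 (even) → k=1
step 0: (15, 1)  from 15·(1,0) + (0,1)
step 1: (91, 6)  from 6·(15,1) + (1,0)
(x₁, y₁) = (91, 6);  91² − 230·6² = 1 ✓

91 6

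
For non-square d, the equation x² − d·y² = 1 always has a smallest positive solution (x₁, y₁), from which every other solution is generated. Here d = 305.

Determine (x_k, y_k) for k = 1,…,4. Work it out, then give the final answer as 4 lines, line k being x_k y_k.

489 28
478241 27384
467719209 26781524
457428908161 26192303088

d=305: √d = [17; 2,6,2,34] (ℓ=4, even), read p_3/q_3
k=0  a_k=17  p_k/q_k = 17/1
…
k=2  a_k=6  p_k/q_k = 227/13
k=3  a_k=2  p_k/q_k = 489/28
fundamental: x₁=489, y₁=28  (since 239121 − 305·784 = 1)
(x_2, y_2) = (489·489 + 305·28·28, 489·28 + 28·489) = (478241, 27384)
(x_3, y_3) = (489·478241 + 305·28·27384, 489·27384 + 28·478241) = (467719209, 26781524)
(x_4, y_4) = (489·467719209 + 305·28·26781524, 489·26781524 + 28·467719209) = (457428908161, 26192303088)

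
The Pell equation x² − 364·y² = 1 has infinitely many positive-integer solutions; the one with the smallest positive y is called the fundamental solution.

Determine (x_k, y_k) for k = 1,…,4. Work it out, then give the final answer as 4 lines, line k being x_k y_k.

4954951 259710
49103078824801 2573700648420
486606699052048124551 25505121203178395130
4822224700149240710505379201 252753251621617410554928840

√364 → a₀=19, period (12,1,2,3,1,8,1,3,2,1,12,38); ℓ=12 even so k=11
i=0: a=19 ⇒ p=19, q=1
i=1: a=12 ⇒ p=229, q=12
i=2: a=1 ⇒ p=248, q=13
…
i=4: a=3 ⇒ p=2423, q=127
i=5: a=1 ⇒ p=3148, q=165
i=6: a=8 ⇒ p=27607, q=1447
i=7: a=1 ⇒ p=30755, q=1612
i=8: a=3 ⇒ p=119872, q=6283
i=9: a=2 ⇒ p=270499, q=14178
i=10: a=1 ⇒ p=390371, q=20461
i=11: a=12 ⇒ p=4954951, q=259710
(x₁, y₁) = (4954951, 259710);  4954951² − 364·259710² = 1 ✓
(4954951+259710√364)^2 = 49103078824801 + 2573700648420√364
(4954951+259710√364)^3 = 486606699052048124551 + 25505121203178395130√364
(4954951+259710√364)^4 = 4822224700149240710505379201 + 252753251621617410554928840√364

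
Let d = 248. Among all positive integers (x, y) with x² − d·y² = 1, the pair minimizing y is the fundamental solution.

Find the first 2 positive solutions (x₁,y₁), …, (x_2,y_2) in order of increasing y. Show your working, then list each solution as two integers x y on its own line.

63 4
7937 504

√248 = [15; 1,2,1,30, …], period ℓ=4 (even) → k=3
i=0: a=15 ⇒ p=15, q=1
i=1: a=1 ⇒ p=16, q=1
i=2: a=2 ⇒ p=47, q=3
i=3: a=1 ⇒ p=63, q=4
fundamental: x₁=63, y₁=4  (since 3969 − 248·16 = 1)
(x_2, y_2) = (63·63 + 248·4·4, 63·4 + 4·63) = (7937, 504)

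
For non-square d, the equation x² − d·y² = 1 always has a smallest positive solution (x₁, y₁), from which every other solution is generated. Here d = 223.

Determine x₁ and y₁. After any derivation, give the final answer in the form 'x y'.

224 15

√223 → a₀=14, period (1,13,1,28); ℓ=4 even so k=3
step 0: (14, 1)  from 14·(1,0) + (0,1)
…
step 2: (209, 14)  from 13·(15,1) + (14,1)
step 3: (224, 15)  from 1·(209,14) + (15,1)
(x₁, y₁) = (224, 15);  224² − 223·15² = 1 ✓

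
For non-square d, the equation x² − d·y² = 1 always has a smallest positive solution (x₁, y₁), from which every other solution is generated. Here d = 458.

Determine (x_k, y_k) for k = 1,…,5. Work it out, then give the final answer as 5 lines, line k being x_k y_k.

[21; 2,2,42] for √458; ℓ=3 ⇒ convergent index 5
i=0: a=21 ⇒ p=21, q=1
…
i=2: a=2 ⇒ p=107, q=5
i=3: a=42 ⇒ p=4537, q=212
i=4: a=2 ⇒ p=9181, q=429
i=5: a=2 ⇒ p=22899, q=1070
→ (22899, 1070).  Check: 22899²=524364201, 458·1070²=524364200, difference 1.
(22899+1070√458)^2 = 1048728401 + 49003860√458
(22899+1070√458)^3 = 48029663286099 + 2244278779210√458
(22899+1070√458)^4 = 2199662518128033601 + 102783479481255720√458
(22899+1070√458)^5 = 100740143957198019572499 + 4707277791038270685350√458

22899 1070
1048728401 49003860
48029663286099 2244278779210
2199662518128033601 102783479481255720
100740143957198019572499 4707277791038270685350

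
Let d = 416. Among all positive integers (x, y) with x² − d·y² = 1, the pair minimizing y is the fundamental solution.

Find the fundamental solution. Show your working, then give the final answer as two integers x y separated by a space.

d=416: √d = [20; 2,1,1,9,1,1,2,40] (ℓ=8, even), read p_7/q_7
i=0: a=20 ⇒ p=20, q=1
i=1: a=2 ⇒ p=41, q=2
i=2: a=1 ⇒ p=61, q=3
i=3: a=1 ⇒ p=102, q=5
…
i=6: a=1 ⇒ p=2060, q=101
i=7: a=2 ⇒ p=5201, q=255
fundamental: x₁=5201, y₁=255  (since 27050401 − 416·65025 = 1)

5201 255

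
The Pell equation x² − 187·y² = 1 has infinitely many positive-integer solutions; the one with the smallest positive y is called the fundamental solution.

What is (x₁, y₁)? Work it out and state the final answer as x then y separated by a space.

d=187: √d = [13; 1,2,13,2,1,26] (ℓ=6, even), read p_5/q_5
i=0: a=13 ⇒ p=13, q=1
i=1: a=1 ⇒ p=14, q=1
i=2: a=2 ⇒ p=41, q=3
i=3: a=13 ⇒ p=547, q=40
i=4: a=2 ⇒ p=1135, q=83
i=5: a=1 ⇒ p=1682, q=123
(x₁, y₁) = (1682, 123);  1682² − 187·123² = 1 ✓

1682 123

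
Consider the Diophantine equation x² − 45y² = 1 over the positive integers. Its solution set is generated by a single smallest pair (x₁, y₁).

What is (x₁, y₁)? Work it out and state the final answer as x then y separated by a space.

161 24

[6; 1,2,2,2,1,12] for √45; ℓ=6 ⇒ convergent index 5
k=0  a_k=6  p_k/q_k = 6/1
k=1  a_k=1  p_k/q_k = 7/1
k=2  a_k=2  p_k/q_k = 20/3
k=3  a_k=2  p_k/q_k = 47/7
k=4  a_k=2  p_k/q_k = 114/17
k=5  a_k=1  p_k/q_k = 161/24
(x₁, y₁) = (161, 24);  161² − 45·24² = 1 ✓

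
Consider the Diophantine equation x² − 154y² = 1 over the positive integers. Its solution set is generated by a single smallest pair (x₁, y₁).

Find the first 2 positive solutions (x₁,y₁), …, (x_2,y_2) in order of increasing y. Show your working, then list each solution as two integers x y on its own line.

21295 1716
906954049 73084440

√154 → a₀=12, period (2,2,3,1,2,1,3,2,2,24); ℓ=10 even so k=9
k=0  a_k=12  p_k/q_k = 12/1
k=1  a_k=2  p_k/q_k = 25/2
k=2  a_k=2  p_k/q_k = 62/5
k=3  a_k=3  p_k/q_k = 211/17
k=4  a_k=1  p_k/q_k = 273/22
k=5  a_k=2  p_k/q_k = 757/61
…
k=7  a_k=3  p_k/q_k = 3847/310
k=8  a_k=2  p_k/q_k = 8724/703
k=9  a_k=2  p_k/q_k = 21295/1716
fundamental: x₁=21295, y₁=1716  (since 453477025 − 154·2944656 = 1)
n=2: (21295,1716)∘(21295,1716) = (21295·21295+154·1716·1716, 21295·1716+1716·21295) = (906954049,73084440)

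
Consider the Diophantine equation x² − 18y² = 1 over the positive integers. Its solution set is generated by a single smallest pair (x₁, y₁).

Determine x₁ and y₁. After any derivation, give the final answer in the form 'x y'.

17 4

[4; 4,8] for √18; ℓ=2 ⇒ convergent index 1
k=0  a_k=4  p_k/q_k = 4/1
k=1  a_k=4  p_k/q_k = 17/4
→ (17, 4).  Check: 17²=289, 18·4²=288, difference 1.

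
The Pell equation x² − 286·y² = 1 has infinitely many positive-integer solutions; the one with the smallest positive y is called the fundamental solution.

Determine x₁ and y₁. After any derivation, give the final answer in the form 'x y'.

561835 33222

d=286: √d = [16; 1,10,3,3,2,3,3,10,1,32] (ℓ=10, even), read p_9/q_9
a_0=16:  p_0=16·1+0=16,  q_0=16·0+1=1
…
a_2=10:  p_2=10·17+16=186,  q_2=10·1+1=11
a_3=3:  p_3=3·186+17=575,  q_3=3·11+1=34
…
a_6=3:  p_6=3·4397+1911=15102,  q_6=3·260+113=893
…
a_8=10:  p_8=10·49703+15102=512132,  q_8=10·2939+893=30283
a_9=1:  p_9=1·512132+49703=561835,  q_9=1·30283+2939=33222
→ (561835, 33222).  Check: 561835²=315658567225, 286·33222²=315658567224, difference 1.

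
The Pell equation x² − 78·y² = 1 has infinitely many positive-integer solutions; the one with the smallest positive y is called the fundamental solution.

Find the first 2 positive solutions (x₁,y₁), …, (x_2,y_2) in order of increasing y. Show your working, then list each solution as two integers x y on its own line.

53 6
5617 636

√78 → a₀=8, period (1,4,1,16); ℓ=4 even so k=3
k=0  a_k=8  p_k/q_k = 8/1
k=1  a_k=1  p_k/q_k = 9/1
k=2  a_k=4  p_k/q_k = 44/5
k=3  a_k=1  p_k/q_k = 53/6
fundamental: x₁=53, y₁=6  (since 2809 − 78·36 = 1)
(x_2, y_2) = (53·53 + 78·6·6, 53·6 + 6·53) = (5617, 636)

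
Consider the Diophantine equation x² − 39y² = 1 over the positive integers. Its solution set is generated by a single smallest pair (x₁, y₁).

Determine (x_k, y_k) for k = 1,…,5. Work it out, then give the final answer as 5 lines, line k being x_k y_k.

√39 = [6; 4,12, …], period ℓ=2 (even) → k=1
a_0=6:  p_0=6·1+0=6,  q_0=6·0+1=1
a_1=4:  p_1=4·6+1=25,  q_1=4·1+0=4
→ (25, 4).  Check: 25²=625, 39·4²=624, difference 1.
k=2:  x_2 = 25·25+39·4·4 = 1249,  y_2 = 25·4+4·25 = 200
k=3:  x_3 = 25·1249+39·4·200 = 62425,  y_3 = 25·200+4·1249 = 9996
k=4:  x_4 = 25·62425+39·4·9996 = 3120001,  y_4 = 25·9996+4·62425 = 499600
k=5:  x_5 = 25·3120001+39·4·499600 = 155937625,  y_5 = 25·499600+4·3120001 = 24970004

25 4
1249 200
62425 9996
3120001 499600
155937625 24970004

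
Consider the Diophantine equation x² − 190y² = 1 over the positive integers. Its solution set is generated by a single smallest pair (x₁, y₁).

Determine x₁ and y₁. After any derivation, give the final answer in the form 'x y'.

52021 3774

√190 → a₀=13, period (1,3,1,1,1,…,3,1,26); ℓ=14 even so k=13
k=0  a_k=13  p_k/q_k = 13/1
…
k=5  a_k=1  p_k/q_k = 193/14
k=6  a_k=2  p_k/q_k = 510/37
k=7  a_k=2  p_k/q_k = 1213/88
k=8  a_k=2  p_k/q_k = 2936/213
…
k=12  a_k=3  p_k/q_k = 40787/2959
k=13  a_k=1  p_k/q_k = 52021/3774
→ (52021, 3774).  Check: 52021²=2706184441, 190·3774²=2706184440, difference 1.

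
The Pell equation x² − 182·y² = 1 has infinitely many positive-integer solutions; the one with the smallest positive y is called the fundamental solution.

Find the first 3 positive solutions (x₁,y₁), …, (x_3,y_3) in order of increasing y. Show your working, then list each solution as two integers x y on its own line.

27 2
1457 108
78651 5830

√182 → a₀=13, period (2,26); ℓ=2 even so k=1
k=0  a_k=13  p_k/q_k = 13/1
k=1  a_k=2  p_k/q_k = 27/2
(x₁, y₁) = (27, 2);  27² − 182·2² = 1 ✓
n=2: (27,2)∘(27,2) = (27·27+182·2·2, 27·2+2·27) = (1457,108)
n=3: (1457,108)∘(27,2) = (27·1457+182·2·108, 27·108+2·1457) = (78651,5830)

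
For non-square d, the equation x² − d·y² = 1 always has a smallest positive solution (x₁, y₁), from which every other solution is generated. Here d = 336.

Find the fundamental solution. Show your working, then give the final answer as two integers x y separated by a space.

55 3

√336 → a₀=18, period (3,36); ℓ=2 even so k=1
step 0: (18, 1)  from 18·(1,0) + (0,1)
step 1: (55, 3)  from 3·(18,1) + (1,0)
(x₁, y₁) = (55, 3);  55² − 336·3² = 1 ✓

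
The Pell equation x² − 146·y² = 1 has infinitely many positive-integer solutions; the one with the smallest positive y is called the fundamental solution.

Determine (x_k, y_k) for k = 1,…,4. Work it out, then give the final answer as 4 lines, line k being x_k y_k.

[12; 12,24] for √146; ℓ=2 ⇒ convergent index 1
a_0=12:  p_0=12·1+0=12,  q_0=12·0+1=1
a_1=12:  p_1=12·12+1=145,  q_1=12·1+0=12
fundamental: x₁=145, y₁=12  (since 21025 − 146·144 = 1)
k=2:  x_2 = 145·145+146·12·12 = 42049,  y_2 = 145·12+12·145 = 3480
k=3:  x_3 = 145·42049+146·12·3480 = 12194065,  y_3 = 145·3480+12·42049 = 1009188
k=4:  x_4 = 145·12194065+146·12·1009188 = 3536236801,  y_4 = 145·1009188+12·12194065 = 292661040

145 12
42049 3480
12194065 1009188
3536236801 292661040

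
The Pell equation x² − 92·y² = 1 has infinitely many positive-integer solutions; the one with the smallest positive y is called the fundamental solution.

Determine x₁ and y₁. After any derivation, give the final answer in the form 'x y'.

1151 120

√92 → a₀=9, period (1,1,2,4,2,1,1,18); ℓ=8 even so k=7
a_0=9:  p_0=9·1+0=9,  q_0=9·0+1=1
a_1=1:  p_1=1·9+1=10,  q_1=1·1+0=1
…
a_3=2:  p_3=2·19+10=48,  q_3=2·2+1=5
…
a_6=1:  p_6=1·470+211=681,  q_6=1·49+22=71
a_7=1:  p_7=1·681+470=1151,  q_7=1·71+49=120
→ (1151, 120).  Check: 1151²=1324801, 92·120²=1324800, difference 1.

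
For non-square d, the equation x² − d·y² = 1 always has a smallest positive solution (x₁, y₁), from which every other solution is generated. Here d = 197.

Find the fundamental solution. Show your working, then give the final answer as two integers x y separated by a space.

√197 → a₀=14, period (28); ℓ=1 odd so k=1
a_0=14:  p_0=14·1+0=14,  q_0=14·0+1=1
a_1=28:  p_1=28·14+1=393,  q_1=28·1+0=28
(x₁, y₁) = (393, 28);  393² − 197·28² = 1 ✓

393 28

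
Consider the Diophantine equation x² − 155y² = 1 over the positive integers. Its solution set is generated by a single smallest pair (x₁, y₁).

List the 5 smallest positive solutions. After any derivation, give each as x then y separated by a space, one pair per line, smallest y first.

√155 → a₀=12, period (2,4,2,24); ℓ=4 even so k=3
a_0=12:  p_0=12·1+0=12,  q_0=12·0+1=1
a_1=2:  p_1=2·12+1=25,  q_1=2·1+0=2
a_2=4:  p_2=4·25+12=112,  q_2=4·2+1=9
a_3=2:  p_3=2·112+25=249,  q_3=2·9+2=20
fundamental: x₁=249, y₁=20  (since 62001 − 155·400 = 1)
k=2:  x_2 = 249·249+155·20·20 = 124001,  y_2 = 249·20+20·249 = 9960
k=3:  x_3 = 249·124001+155·20·9960 = 61752249,  y_3 = 249·9960+20·124001 = 4960060
k=4:  x_4 = 249·61752249+155·20·4960060 = 30752496001,  y_4 = 249·4960060+20·61752249 = 2470099920
k=5:  x_5 = 249·30752496001+155·20·2470099920 = 15314681256249,  y_5 = 249·2470099920+20·30752496001 = 1230104800100

249 20
124001 9960
61752249 4960060
30752496001 2470099920
15314681256249 1230104800100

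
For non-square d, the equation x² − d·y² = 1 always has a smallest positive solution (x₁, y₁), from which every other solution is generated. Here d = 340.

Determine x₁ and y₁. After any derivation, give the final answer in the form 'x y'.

285769 15498

√340 → a₀=18, period (2,3,1,1,1,…,3,2,36); ℓ=14 even so k=13
i=0: a=18 ⇒ p=18, q=1
i=1: a=2 ⇒ p=37, q=2
i=2: a=3 ⇒ p=129, q=7
…
i=5: a=1 ⇒ p=461, q=25
i=6: a=1 ⇒ p=756, q=41
i=7: a=8 ⇒ p=6509, q=353
…
i=9: a=1 ⇒ p=13774, q=747
i=10: a=1 ⇒ p=21039, q=1141
i=11: a=1 ⇒ p=34813, q=1888
i=12: a=3 ⇒ p=125478, q=6805
i=13: a=2 ⇒ p=285769, q=15498
(x₁, y₁) = (285769, 15498);  285769² − 340·15498² = 1 ✓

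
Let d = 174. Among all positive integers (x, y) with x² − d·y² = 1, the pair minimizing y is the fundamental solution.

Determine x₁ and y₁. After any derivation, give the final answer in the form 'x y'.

1451 110

√174 → a₀=13, period (5,4,5,26); ℓ=4 even so k=3
k=0  a_k=13  p_k/q_k = 13/1
…
k=2  a_k=4  p_k/q_k = 277/21
k=3  a_k=5  p_k/q_k = 1451/110
→ (1451, 110).  Check: 1451²=2105401, 174·110²=2105400, difference 1.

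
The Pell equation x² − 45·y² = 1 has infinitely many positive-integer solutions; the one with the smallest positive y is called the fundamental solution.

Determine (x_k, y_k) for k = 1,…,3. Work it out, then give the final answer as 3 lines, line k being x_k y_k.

√45 = [6; 1,2,2,2,1,12, …], period ℓ=6 (even) → k=5
k=0  a_k=6  p_k/q_k = 6/1
…
k=4  a_k=2  p_k/q_k = 114/17
k=5  a_k=1  p_k/q_k = 161/24
(x₁, y₁) = (161, 24);  161² − 45·24² = 1 ✓
(161+24√45)^2 = 51841 + 7728√45
(161+24√45)^3 = 16692641 + 2488392√45

161 24
51841 7728
16692641 2488392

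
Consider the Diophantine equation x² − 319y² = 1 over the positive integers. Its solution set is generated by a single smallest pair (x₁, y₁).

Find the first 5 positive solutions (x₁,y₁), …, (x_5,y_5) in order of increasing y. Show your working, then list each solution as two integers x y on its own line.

√319 = [17; 1,6,5,1,4,…,6,1,34, …], period ℓ=14 (even) → k=13
k=0  a_k=17  p_k/q_k = 17/1
…
k=2  a_k=6  p_k/q_k = 125/7
…
k=4  a_k=1  p_k/q_k = 768/43
k=5  a_k=4  p_k/q_k = 3715/208
k=6  a_k=3  p_k/q_k = 11913/667
…
k=9  a_k=4  p_k/q_k = 250816/14043
…
k=11  a_k=5  p_k/q_k = 1798881/100718
k=12  a_k=6  p_k/q_k = 11102899/621643
k=13  a_k=1  p_k/q_k = 12901780/722361
(x₁, y₁) = (12901780, 722361);  12901780² − 319·722361² = 1 ✓
(12901780+722361√319)^2 = 332911854336799 + 18639485405160√319
(12901780+722361√319)^3 = 8590311008090840302660 + 480965080021169647239√319
(12901780+722361√319)^4 = 221660605515932150288251132801 + 12410611300231033623224965680√319
(12901780+722361√319)^5 = 5719632734066677605580897309458268900 + 320237953322189008993822774252173561√319

12901780 722361
332911854336799 18639485405160
8590311008090840302660 480965080021169647239
221660605515932150288251132801 12410611300231033623224965680
5719632734066677605580897309458268900 320237953322189008993822774252173561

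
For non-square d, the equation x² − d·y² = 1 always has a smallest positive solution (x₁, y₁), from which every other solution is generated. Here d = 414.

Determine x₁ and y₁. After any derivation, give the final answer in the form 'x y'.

24335 1196

[20; 2,1,7,2,7,1,2,40] for √414; ℓ=8 ⇒ convergent index 7
a_0=20:  p_0=20·1+0=20,  q_0=20·0+1=1
…
a_3=7:  p_3=7·61+41=468,  q_3=7·3+2=23
a_4=2:  p_4=2·468+61=997,  q_4=2·23+3=49
a_5=7:  p_5=7·997+468=7447,  q_5=7·49+23=366
a_6=1:  p_6=1·7447+997=8444,  q_6=1·366+49=415
a_7=2:  p_7=2·8444+7447=24335,  q_7=2·415+366=1196
(x₁, y₁) = (24335, 1196);  24335² − 414·1196² = 1 ✓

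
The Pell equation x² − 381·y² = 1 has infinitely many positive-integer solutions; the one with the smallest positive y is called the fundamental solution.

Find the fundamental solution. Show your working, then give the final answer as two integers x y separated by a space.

[19; 1,1,12,1,1,38] for √381; ℓ=6 ⇒ convergent index 5
k=0  a_k=19  p_k/q_k = 19/1
k=1  a_k=1  p_k/q_k = 20/1
k=2  a_k=1  p_k/q_k = 39/2
k=3  a_k=12  p_k/q_k = 488/25
k=4  a_k=1  p_k/q_k = 527/27
k=5  a_k=1  p_k/q_k = 1015/52
→ (1015, 52).  Check: 1015²=1030225, 381·52²=1030224, difference 1.

1015 52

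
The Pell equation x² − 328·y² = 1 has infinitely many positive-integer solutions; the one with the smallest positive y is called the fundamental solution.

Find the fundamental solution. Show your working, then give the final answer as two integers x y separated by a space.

163 9

√328 → a₀=18, period (9,36); ℓ=2 even so k=1
step 0: (18, 1)  from 18·(1,0) + (0,1)
step 1: (163, 9)  from 9·(18,1) + (1,0)
fundamental: x₁=163, y₁=9  (since 26569 − 328·81 = 1)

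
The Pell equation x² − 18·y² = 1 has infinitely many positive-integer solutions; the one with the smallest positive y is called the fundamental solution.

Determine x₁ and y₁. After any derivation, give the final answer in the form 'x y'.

17 4

d=18: √d = [4; 4,8] (ℓ=2, even), read p_1/q_1
i=0: a=4 ⇒ p=4, q=1
i=1: a=4 ⇒ p=17, q=4
(x₁, y₁) = (17, 4);  17² − 18·4² = 1 ✓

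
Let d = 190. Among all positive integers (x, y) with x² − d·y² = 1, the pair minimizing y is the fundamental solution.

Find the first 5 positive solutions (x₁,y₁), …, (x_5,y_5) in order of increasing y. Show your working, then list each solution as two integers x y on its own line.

[13; 1,3,1,1,1,…,3,1,26] for √190; ℓ=14 ⇒ convergent index 13
i=0: a=13 ⇒ p=13, q=1
…
i=3: a=1 ⇒ p=69, q=5
i=4: a=1 ⇒ p=124, q=9
i=5: a=1 ⇒ p=193, q=14
i=6: a=2 ⇒ p=510, q=37
…
i=8: a=2 ⇒ p=2936, q=213
i=9: a=1 ⇒ p=4149, q=301
…
i=12: a=3 ⇒ p=40787, q=2959
i=13: a=1 ⇒ p=52021, q=3774
(x₁, y₁) = (52021, 3774);  52021² − 190·3774² = 1 ✓
(x_2, y_2) = (52021·52021 + 190·3774·3774, 52021·3774 + 3774·52021) = (5412368881, 392654508)
(x_3, y_3) = (52021·5412368881 + 190·3774·392654508, 52021·392654508 + 3774·5412368881) = (563113683064981, 40852560317562)
(x_4, y_4) = (52021·563113683064981 + 190·3774·40852560317562, 52021·40852560317562 + 3774·563113683064981) = (58587473808034384321, 4250382080167131096)
(x_5, y_5) = (52021·58587473808034384321 + 190·3774·4250382080167131096, 52021·4250382080167131096 + 3774·58587473808034384321) = (6095557949372399730460501, 442218252343896093172470)

52021 3774
5412368881 392654508
563113683064981 40852560317562
58587473808034384321 4250382080167131096
6095557949372399730460501 442218252343896093172470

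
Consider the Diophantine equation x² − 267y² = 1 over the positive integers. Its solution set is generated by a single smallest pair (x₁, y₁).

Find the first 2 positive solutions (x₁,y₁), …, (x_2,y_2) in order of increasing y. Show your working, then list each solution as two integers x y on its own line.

√267 → a₀=16, period (2,1,15,1,2,32); ℓ=6 even so k=5
i=0: a=16 ⇒ p=16, q=1
i=1: a=2 ⇒ p=33, q=2
i=2: a=1 ⇒ p=49, q=3
i=3: a=15 ⇒ p=768, q=47
i=4: a=1 ⇒ p=817, q=50
i=5: a=2 ⇒ p=2402, q=147
(x₁, y₁) = (2402, 147);  2402² − 267·147² = 1 ✓
n=2: (2402,147)∘(2402,147) = (2402·2402+267·147·147, 2402·147+147·2402) = (11539207,706188)

2402 147
11539207 706188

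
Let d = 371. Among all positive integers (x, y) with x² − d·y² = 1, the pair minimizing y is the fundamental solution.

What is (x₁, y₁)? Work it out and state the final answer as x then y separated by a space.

[19; 3,1,4,1,3,38] for √371; ℓ=6 ⇒ convergent index 5
a_0=19:  p_0=19·1+0=19,  q_0=19·0+1=1
…
a_3=4:  p_3=4·77+58=366,  q_3=4·4+3=19
a_4=1:  p_4=1·366+77=443,  q_4=1·19+4=23
a_5=3:  p_5=3·443+366=1695,  q_5=3·23+19=88
fundamental: x₁=1695, y₁=88  (since 2873025 − 371·7744 = 1)

1695 88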